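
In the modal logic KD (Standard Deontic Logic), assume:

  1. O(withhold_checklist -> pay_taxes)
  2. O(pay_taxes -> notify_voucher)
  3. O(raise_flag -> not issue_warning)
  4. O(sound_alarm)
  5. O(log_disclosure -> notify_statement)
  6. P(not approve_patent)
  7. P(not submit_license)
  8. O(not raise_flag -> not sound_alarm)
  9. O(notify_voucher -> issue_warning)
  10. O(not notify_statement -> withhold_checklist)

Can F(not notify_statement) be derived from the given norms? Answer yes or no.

Premise 4 states O(sound_alarm) outright.
Premise 8 is O(not raise_flag -> not sound_alarm); contrapositively O(sound_alarm -> raise_flag). Since O(sound_alarm) holds, K gives O(raise_flag).
With premise 3, O(raise_flag -> not issue_warning), the K-axiom yields O(not issue_warning).
The contrapositive of premise 9 (O(notify_voucher -> issue_warning)) is O(not issue_warning -> not notify_voucher), and O(not issue_warning) is already established, so O(not notify_voucher).
Premise 2 is O(pay_taxes -> notify_voucher); contrapositively O(not notify_voucher -> not pay_taxes). Since O(not notify_voucher) holds, K gives O(not pay_taxes).
The contrapositive of premise 1 (O(withhold_checklist -> pay_taxes)) is O(not pay_taxes -> not withhold_checklist), and O(not pay_taxes) is already established, so O(not withhold_checklist).
The contrapositive of premise 10 (O(not notify_statement -> withhold_checklist)) is O(not withhold_checklist -> notify_statement), and O(not withhold_checklist) is already established, so O(notify_statement).
Premises 5, 6, 7 do not contribute to this derivation.
So O(notify_statement) holds, i.e. F(not notify_statement). The claim follows.

Yes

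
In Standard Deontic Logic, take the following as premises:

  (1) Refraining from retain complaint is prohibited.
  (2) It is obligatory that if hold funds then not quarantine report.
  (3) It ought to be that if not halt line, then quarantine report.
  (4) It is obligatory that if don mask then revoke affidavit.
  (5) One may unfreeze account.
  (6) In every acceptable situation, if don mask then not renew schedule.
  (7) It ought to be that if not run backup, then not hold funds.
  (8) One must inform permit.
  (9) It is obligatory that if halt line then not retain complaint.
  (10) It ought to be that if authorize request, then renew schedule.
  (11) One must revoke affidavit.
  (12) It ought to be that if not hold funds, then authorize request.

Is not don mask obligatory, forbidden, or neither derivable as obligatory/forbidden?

Premise 1 is F(¬retain_complaint), i.e. O(retain_complaint).
Premise 9, O(halt_line → ¬retain_complaint), contraposes to O(retain_complaint → ¬halt_line); with O(retain_complaint) we get O(¬halt_line).
Applying K to premise 3 (O(¬halt_line → quarantine_report)) and O(¬halt_line) yields O(quarantine_report).
The contrapositive of premise 2 (O(hold_funds → ¬quarantine_report)) is O(quarantine_report → ¬hold_funds), and O(quarantine_report) is already established, so O(¬hold_funds).
Premise 12 is O(¬hold_funds → authorize_request); since O(¬hold_funds), deontic closure gives O(authorize_request).
From O(authorize_request) and premise 10, O(authorize_request → renew_schedule), we obtain O(renew_schedule).
The contrapositive of premise 6 (O(don_mask → ¬renew_schedule)) is O(renew_schedule → ¬don_mask), and O(renew_schedule) is already established, so O(¬don_mask).
Premises 4, 5, 7, 8, 11 do not contribute to this derivation.
Hence ¬don_mask is obligatory.

Obligatory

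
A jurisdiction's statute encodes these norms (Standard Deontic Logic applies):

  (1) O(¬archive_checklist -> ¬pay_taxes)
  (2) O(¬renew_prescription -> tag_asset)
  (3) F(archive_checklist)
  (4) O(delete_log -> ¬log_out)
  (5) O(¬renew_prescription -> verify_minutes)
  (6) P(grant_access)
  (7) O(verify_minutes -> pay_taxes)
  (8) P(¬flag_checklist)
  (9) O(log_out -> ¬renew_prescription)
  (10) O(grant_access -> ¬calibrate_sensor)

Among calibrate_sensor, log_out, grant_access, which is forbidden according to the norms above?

F(archive_checklist) at premise 3 means O(¬archive_checklist).
Applying K to premise 1 (O(¬archive_checklist -> ¬pay_taxes)) and O(¬archive_checklist) yields O(¬pay_taxes).
The contrapositive of premise 7 (O(verify_minutes -> pay_taxes)) is O(¬pay_taxes -> ¬verify_minutes), and O(¬pay_taxes) is already established, so O(¬verify_minutes).
Premise 5 is O(¬renew_prescription -> verify_minutes); contrapositively O(¬verify_minutes -> renew_prescription). Since O(¬verify_minutes) holds, K gives O(renew_prescription).
The contrapositive of premise 9 (O(log_out -> ¬renew_prescription)) is O(renew_prescription -> ¬log_out), and O(renew_prescription) is already established, so O(¬log_out).
So O(¬log_out) holds, i.e. log_out is forbidden. None of the other listed options is forbidden under the premises.

log_out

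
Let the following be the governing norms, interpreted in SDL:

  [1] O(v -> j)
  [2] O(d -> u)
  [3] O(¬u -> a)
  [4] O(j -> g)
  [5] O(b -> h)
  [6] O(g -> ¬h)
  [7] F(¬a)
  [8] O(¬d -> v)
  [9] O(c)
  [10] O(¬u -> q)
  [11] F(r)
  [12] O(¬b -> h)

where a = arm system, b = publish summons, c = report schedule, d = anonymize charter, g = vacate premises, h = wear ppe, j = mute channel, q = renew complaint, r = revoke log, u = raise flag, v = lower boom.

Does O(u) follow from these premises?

Yes

By case analysis on ¬b: premise 12 gives O(¬b -> h) and premise 5 gives O(b -> h), so O(h) either way.
Premise 6, O(g -> ¬h), contraposes to O(h -> ¬g); with O(h) we get O(¬g).
Premise 4, O(j -> g), contraposes to O(¬g -> ¬j); with O(¬g) we get O(¬j).
Premise 1 is O(v -> j); contrapositively O(¬j -> ¬v). Since O(¬j) holds, K gives O(¬v).
Premise 8, O(¬d -> v), contraposes to O(¬v -> d); with O(¬v) we get O(d).
With premise 2, O(d -> u), the K-axiom yields O(u).
Premises 3, 7, 9, 10, 11 do not contribute to this derivation.
So O(u) follows.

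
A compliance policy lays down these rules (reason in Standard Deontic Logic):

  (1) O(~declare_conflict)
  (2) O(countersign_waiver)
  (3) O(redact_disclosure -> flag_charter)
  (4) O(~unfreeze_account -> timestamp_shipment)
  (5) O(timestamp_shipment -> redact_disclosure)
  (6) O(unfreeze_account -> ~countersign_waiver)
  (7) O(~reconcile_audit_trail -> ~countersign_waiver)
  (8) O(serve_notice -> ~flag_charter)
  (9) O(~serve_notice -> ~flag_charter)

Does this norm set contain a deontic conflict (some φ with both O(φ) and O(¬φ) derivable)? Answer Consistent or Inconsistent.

Premises 9 and 8 cover both cases: O(~serve_notice -> ~flag_charter) and O(serve_notice -> ~flag_charter). Since ~serve_notice ∨ serve_notice is a tautology, O(~flag_charter) follows.
Premise 3 is O(redact_disclosure -> flag_charter); contrapositively O(~flag_charter -> ~redact_disclosure). Since O(~flag_charter) holds, K gives O(~redact_disclosure).
The contrapositive of premise 5 (O(timestamp_shipment -> redact_disclosure)) is O(~redact_disclosure -> ~timestamp_shipment), and O(~redact_disclosure) is already established, so O(~timestamp_shipment).
The contrapositive of premise 4 (O(~unfreeze_account -> timestamp_shipment)) is O(~timestamp_shipment -> unfreeze_account), and O(~timestamp_shipment) is already established, so O(unfreeze_account).
Applying K to premise 6 (O(unfreeze_account -> ~countersign_waiver)) and O(unfreeze_account) yields O(~countersign_waiver).
Yet premise 2 states O(countersign_waiver).
We now have both O(~countersign_waiver) and O(countersign_waiver) — countersign_waiver is simultaneously obligatory and forbidden, violating the D-axiom.

Inconsistent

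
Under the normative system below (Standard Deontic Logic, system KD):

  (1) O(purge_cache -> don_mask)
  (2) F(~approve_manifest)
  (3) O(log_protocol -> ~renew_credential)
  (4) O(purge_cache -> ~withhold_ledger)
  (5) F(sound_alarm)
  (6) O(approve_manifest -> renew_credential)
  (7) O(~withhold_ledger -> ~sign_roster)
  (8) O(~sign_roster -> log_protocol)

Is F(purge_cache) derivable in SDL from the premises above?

F(~approve_manifest) at premise 2 means O(approve_manifest).
From O(approve_manifest) and premise 6, O(approve_manifest -> renew_credential), we obtain O(renew_credential).
The contrapositive of premise 3 (O(log_protocol -> ~renew_credential)) is O(renew_credential -> ~log_protocol), and O(renew_credential) is already established, so O(~log_protocol).
The contrapositive of premise 8 (O(~sign_roster -> log_protocol)) is O(~log_protocol -> sign_roster), and O(~log_protocol) is already established, so O(sign_roster).
The contrapositive of premise 7 (O(~withhold_ledger -> ~sign_roster)) is O(sign_roster -> withhold_ledger), and O(sign_roster) is already established, so O(withhold_ledger).
Premise 4, O(purge_cache -> ~withhold_ledger), contraposes to O(withhold_ledger -> ~purge_cache); with O(withhold_ledger) we get O(~purge_cache).
Premises 1, 5 do not contribute to this derivation.
So O(~purge_cache) holds, i.e. F(purge_cache). The claim follows.

Yes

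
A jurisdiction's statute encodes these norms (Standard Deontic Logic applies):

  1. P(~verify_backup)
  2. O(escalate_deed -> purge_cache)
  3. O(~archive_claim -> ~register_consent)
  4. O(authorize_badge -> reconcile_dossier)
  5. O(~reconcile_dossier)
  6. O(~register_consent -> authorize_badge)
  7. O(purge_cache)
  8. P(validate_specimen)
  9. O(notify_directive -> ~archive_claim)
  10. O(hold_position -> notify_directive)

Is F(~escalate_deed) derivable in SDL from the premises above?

No

Premise 2 is O(escalate_deed -> purge_cache); even if O(purge_cache) held, inferring O(escalate_deed) would be affirming the consequent — invalid.
No other premise forces O(escalate_deed). An ideal world satisfying every premise can still have ~escalate_deed true, so F(~escalate_deed) is not derivable.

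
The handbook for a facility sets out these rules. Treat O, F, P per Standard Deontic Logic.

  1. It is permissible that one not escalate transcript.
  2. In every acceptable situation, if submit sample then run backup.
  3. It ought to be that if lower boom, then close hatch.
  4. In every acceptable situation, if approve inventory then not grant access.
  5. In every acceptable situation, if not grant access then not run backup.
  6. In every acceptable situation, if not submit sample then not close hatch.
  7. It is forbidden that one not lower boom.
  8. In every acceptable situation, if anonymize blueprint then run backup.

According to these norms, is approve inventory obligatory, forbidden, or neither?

F(¬lower_boom) at premise 7 means O(lower_boom).
Applying K to premise 3 (O(lower_boom → close_hatch)) and O(lower_boom) yields O(close_hatch).
The contrapositive of premise 6 (O(¬submit_sample → ¬close_hatch)) is O(close_hatch → submit_sample), and O(close_hatch) is already established, so O(submit_sample).
Premise 2 is O(submit_sample → run_backup); since O(submit_sample), deontic closure gives O(run_backup).
The contrapositive of premise 5 (O(¬grant_access → ¬run_backup)) is O(run_backup → grant_access), and O(run_backup) is already established, so O(grant_access).
The contrapositive of premise 4 (O(approve_inventory → ¬grant_access)) is O(grant_access → ¬approve_inventory), and O(grant_access) is already established, so O(¬approve_inventory).
Premises 1, 8 do not contribute to this derivation.
Thus O(¬approve_inventory), which is F(approve_inventory): approve_inventory is forbidden.

Forbidden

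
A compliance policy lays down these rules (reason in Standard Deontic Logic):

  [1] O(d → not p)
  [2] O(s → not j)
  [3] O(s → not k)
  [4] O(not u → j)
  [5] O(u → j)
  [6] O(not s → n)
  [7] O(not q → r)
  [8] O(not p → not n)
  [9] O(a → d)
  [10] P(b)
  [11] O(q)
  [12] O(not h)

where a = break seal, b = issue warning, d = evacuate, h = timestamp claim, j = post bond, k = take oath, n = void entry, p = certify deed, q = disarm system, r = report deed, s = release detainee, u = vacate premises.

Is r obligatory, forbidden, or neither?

Premise 7 is O(not q → r), but O(not q) is not derivable from the premises, so it does not yield O(r).
No premise or chain of K-axiom applications forces O(r), and none forces O(not r). So r is neither obligatory nor forbidden under these norms.

Neither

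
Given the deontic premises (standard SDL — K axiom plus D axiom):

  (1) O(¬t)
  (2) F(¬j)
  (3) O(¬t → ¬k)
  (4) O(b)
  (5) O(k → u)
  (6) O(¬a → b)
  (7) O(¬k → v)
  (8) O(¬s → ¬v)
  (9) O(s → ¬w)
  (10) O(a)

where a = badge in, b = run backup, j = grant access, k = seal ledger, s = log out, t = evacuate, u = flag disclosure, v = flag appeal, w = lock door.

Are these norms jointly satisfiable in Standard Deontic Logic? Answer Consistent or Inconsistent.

Consistent

Premise 6 is O(¬a → b); even if O(b) held, inferring O(¬a) would be affirming the consequent — invalid.
So O(¬a) is not derivable, and the apparent clash with O(a) does not arise.
A world satisfying every obligation exists (e.g. a=true, b=true, j=true, k=false, s=true, t=false, u=false, v=true, w=false); no atom is both obligatory and forbidden, so the set is consistent.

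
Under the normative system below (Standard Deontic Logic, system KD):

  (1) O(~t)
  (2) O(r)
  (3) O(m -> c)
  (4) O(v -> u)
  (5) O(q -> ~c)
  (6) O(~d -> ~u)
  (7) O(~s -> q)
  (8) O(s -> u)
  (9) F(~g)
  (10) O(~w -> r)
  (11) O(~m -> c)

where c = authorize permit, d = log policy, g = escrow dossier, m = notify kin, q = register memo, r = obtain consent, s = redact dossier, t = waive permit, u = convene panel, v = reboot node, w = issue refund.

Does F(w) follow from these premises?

Premise 10 is O(~w -> r); even if O(r) held, inferring O(~w) would be affirming the consequent — invalid.
No other premise forces O(~w). An ideal world satisfying every premise can still have w true, so F(w) is not derivable.

No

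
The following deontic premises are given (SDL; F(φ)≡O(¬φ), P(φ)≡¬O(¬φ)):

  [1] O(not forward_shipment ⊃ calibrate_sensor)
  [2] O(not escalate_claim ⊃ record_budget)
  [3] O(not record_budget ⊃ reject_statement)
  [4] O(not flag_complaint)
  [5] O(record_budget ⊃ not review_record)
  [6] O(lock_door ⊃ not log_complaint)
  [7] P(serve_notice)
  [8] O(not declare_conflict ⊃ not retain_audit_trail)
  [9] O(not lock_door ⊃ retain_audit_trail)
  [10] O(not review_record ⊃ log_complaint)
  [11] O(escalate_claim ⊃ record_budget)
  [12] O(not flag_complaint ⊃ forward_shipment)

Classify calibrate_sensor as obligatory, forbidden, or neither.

Premise 1 is O(not forward_shipment ⊃ calibrate_sensor), but O(not forward_shipment) is not derivable from the premises, so it does not yield O(calibrate_sensor).
No premise or chain of K-axiom applications forces O(calibrate_sensor), and none forces O(not calibrate_sensor). So calibrate_sensor is neither obligatory nor forbidden under these norms.

Neither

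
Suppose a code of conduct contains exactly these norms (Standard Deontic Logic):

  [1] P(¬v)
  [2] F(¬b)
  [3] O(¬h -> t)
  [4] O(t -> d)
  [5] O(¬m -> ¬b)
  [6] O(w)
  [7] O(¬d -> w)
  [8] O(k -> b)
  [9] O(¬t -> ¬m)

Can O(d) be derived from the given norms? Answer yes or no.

Yes

F(¬b) at premise 2 means O(b).
Premise 5 is O(¬m -> ¬b); contrapositively O(b -> m). Since O(b) holds, K gives O(m).
Premise 9, O(¬t -> ¬m), contraposes to O(m -> t); with O(m) we get O(t).
With premise 4, O(t -> d), the K-axiom yields O(d).
Premises 1, 3, 6, 7, 8 do not contribute to this derivation.
So O(d) follows.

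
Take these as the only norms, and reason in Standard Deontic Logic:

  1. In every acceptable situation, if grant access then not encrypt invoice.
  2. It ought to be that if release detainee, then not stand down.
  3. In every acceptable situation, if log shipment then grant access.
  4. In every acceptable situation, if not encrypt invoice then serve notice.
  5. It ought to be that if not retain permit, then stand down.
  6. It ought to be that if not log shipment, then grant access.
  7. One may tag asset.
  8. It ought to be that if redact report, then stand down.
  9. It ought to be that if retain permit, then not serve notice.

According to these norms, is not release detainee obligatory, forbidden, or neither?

Premises 3 and 6 are O(log_shipment → grant_access) and O(¬log_shipment → grant_access); every ideal world satisfies log_shipment or ¬log_shipment, so in either case grant_access holds — hence O(grant_access).
Applying K to premise 1 (O(grant_access → ¬encrypt_invoice)) and O(grant_access) yields O(¬encrypt_invoice).
Premise 4 is O(¬encrypt_invoice → serve_notice); since O(¬encrypt_invoice), deontic closure gives O(serve_notice).
Premise 9 is O(retain_permit → ¬serve_notice); contrapositively O(serve_notice → ¬retain_permit). Since O(serve_notice) holds, K gives O(¬retain_permit).
With premise 5, O(¬retain_permit → stand_down), the K-axiom yields O(stand_down).
Premise 2, O(release_detainee → ¬stand_down), contraposes to O(stand_down → ¬release_detainee); with O(stand_down) we get O(¬release_detainee).
Premises 7, 8 do not contribute to this derivation.
Hence ¬release_detainee is obligatory.

Obligatory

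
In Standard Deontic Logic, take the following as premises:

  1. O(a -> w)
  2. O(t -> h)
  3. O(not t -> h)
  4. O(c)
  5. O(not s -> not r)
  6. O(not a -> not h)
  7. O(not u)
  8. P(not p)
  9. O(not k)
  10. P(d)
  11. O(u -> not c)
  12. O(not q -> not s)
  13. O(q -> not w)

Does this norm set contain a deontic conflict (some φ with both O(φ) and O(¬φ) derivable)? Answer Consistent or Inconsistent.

Premise 11 is O(u -> not c), but O(u) is not derivable from the premises, so it does not yield O(not c).
So O(not c) is not derivable, and the apparent clash with O(c) does not arise.
A world satisfying every obligation exists (e.g. a=true, c=true, d=false, h=true, k=false, p=false, q=false, r=false, s=false, t=false, u=false, w=true); no atom is both obligatory and forbidden, so the set is consistent.

Consistent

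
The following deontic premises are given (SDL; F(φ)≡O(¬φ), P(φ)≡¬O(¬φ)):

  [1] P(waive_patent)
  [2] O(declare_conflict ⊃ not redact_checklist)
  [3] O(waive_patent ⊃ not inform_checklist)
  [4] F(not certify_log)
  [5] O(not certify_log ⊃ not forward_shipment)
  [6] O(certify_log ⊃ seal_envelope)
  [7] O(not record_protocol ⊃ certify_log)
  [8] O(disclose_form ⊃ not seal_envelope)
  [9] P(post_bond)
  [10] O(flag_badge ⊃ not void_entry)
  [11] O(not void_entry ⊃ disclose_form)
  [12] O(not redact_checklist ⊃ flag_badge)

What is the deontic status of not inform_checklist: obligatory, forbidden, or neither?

Neither

Premise 3 is O(waive_patent ⊃ not inform_checklist), but O(waive_patent) is not derivable from the premises (the permission P(waive_patent) asserts only not O(not waive_patent), not O(waive_patent)), so it does not yield O(not inform_checklist).
No premise or chain of K-axiom applications forces O(not inform_checklist), and none forces O(inform_checklist). So not inform_checklist is neither obligatory nor forbidden under these norms.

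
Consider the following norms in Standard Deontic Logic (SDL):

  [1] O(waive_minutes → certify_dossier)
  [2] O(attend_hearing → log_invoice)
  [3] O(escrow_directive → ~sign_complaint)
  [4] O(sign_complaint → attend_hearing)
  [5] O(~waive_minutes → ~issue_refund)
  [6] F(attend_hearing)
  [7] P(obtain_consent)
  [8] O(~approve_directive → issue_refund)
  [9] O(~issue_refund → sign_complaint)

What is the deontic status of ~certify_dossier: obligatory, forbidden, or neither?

Premise 6, F(attend_hearing), is equivalent to O(~attend_hearing).
The contrapositive of premise 4 (O(sign_complaint → attend_hearing)) is O(~attend_hearing → ~sign_complaint), and O(~attend_hearing) is already established, so O(~sign_complaint).
The contrapositive of premise 9 (O(~issue_refund → sign_complaint)) is O(~sign_complaint → issue_refund), and O(~sign_complaint) is already established, so O(issue_refund).
Premise 5 is O(~waive_minutes → ~issue_refund); contrapositively O(issue_refund → waive_minutes). Since O(issue_refund) holds, K gives O(waive_minutes).
Applying K to premise 1 (O(waive_minutes → certify_dossier)) and O(waive_minutes) yields O(certify_dossier).
Premises 2, 3, 7, 8 do not contribute to this derivation.
Thus O(certify_dossier), which is F(~certify_dossier): ~certify_dossier is forbidden.

Forbidden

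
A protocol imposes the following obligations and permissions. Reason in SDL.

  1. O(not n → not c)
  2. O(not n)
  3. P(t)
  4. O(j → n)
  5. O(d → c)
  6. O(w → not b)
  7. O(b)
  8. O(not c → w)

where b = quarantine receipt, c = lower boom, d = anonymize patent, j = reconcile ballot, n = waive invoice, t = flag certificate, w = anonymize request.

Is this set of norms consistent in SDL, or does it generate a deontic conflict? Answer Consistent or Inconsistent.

Inconsistent

Premise 7 states O(b) outright.
Premise 6, O(w → not b), contraposes to O(b → not w); with O(b) we get O(not w).
Premise 8 is O(not c → w); contrapositively O(not w → c). Since O(not w) holds, K gives O(c).
Premise 1 is O(not n → not c); contrapositively O(c → n). Since O(c) holds, K gives O(n).
However, premise 2 gives O(not n).
We now have both O(n) and O(not n) — n is simultaneously obligatory and forbidden, violating the D-axiom.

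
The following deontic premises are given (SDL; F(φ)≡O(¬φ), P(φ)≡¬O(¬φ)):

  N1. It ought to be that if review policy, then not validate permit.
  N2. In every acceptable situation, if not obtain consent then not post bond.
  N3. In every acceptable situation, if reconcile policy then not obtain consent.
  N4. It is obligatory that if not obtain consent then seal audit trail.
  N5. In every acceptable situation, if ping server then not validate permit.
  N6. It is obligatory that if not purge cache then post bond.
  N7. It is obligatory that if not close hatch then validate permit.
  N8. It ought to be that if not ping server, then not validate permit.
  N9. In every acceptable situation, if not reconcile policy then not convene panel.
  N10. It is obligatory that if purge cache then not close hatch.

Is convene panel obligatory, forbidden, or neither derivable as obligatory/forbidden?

By case analysis on ¬ping_server: premise 8 gives O(¬ping_server → ¬validate_permit) and premise 5 gives O(ping_server → ¬validate_permit), so O(¬validate_permit) either way.
Premise 7, O(¬close_hatch → validate_permit), contraposes to O(¬validate_permit → close_hatch); with O(¬validate_permit) we get O(close_hatch).
Premise 10 is O(purge_cache → ¬close_hatch); contrapositively O(close_hatch → ¬purge_cache). Since O(close_hatch) holds, K gives O(¬purge_cache).
Applying K to premise 6 (O(¬purge_cache → post_bond)) and O(¬purge_cache) yields O(post_bond).
Premise 2 is O(¬obtain_consent → ¬post_bond); contrapositively O(post_bond → obtain_consent). Since O(post_bond) holds, K gives O(obtain_consent).
Premise 3, O(reconcile_policy → ¬obtain_consent), contraposes to O(obtain_consent → ¬reconcile_policy); with O(obtain_consent) we get O(¬reconcile_policy).
From O(¬reconcile_policy) and premise 9, O(¬reconcile_policy → ¬convene_panel), we obtain O(¬convene_panel).
Premises 1, 4 do not contribute to this derivation.
Thus O(¬convene_panel), which is F(convene_panel): convene_panel is forbidden.

Forbidden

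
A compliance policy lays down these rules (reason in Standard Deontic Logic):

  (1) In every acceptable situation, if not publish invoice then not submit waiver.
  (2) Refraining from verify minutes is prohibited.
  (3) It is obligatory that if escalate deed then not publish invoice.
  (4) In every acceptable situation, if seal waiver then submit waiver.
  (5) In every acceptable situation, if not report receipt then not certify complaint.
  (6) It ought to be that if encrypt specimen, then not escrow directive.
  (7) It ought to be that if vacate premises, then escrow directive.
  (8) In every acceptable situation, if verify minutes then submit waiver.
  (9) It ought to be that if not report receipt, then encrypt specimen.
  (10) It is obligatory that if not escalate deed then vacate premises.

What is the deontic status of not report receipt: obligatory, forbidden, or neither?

Forbidden

Premise 2 is F(¬verify_minutes), i.e. O(verify_minutes).
From O(verify_minutes) and premise 8, O(verify_minutes → submit_waiver), we obtain O(submit_waiver).
The contrapositive of premise 1 (O(¬publish_invoice → ¬submit_waiver)) is O(submit_waiver → publish_invoice), and O(submit_waiver) is already established, so O(publish_invoice).
The contrapositive of premise 3 (O(escalate_deed → ¬publish_invoice)) is O(publish_invoice → ¬escalate_deed), and O(publish_invoice) is already established, so O(¬escalate_deed).
Premise 10 is O(¬escalate_deed → vacate_premises); since O(¬escalate_deed), deontic closure gives O(vacate_premises).
With premise 7, O(vacate_premises → escrow_directive), the K-axiom yields O(escrow_directive).
Premise 6, O(encrypt_specimen → ¬escrow_directive), contraposes to O(escrow_directive → ¬encrypt_specimen); with O(escrow_directive) we get O(¬encrypt_specimen).
The contrapositive of premise 9 (O(¬report_receipt → encrypt_specimen)) is O(¬encrypt_specimen → report_receipt), and O(¬encrypt_specimen) is already established, so O(report_receipt).
Premises 4, 5 do not contribute to this derivation.
Thus O(report_receipt), which is F(¬report_receipt): ¬report_receipt is forbidden.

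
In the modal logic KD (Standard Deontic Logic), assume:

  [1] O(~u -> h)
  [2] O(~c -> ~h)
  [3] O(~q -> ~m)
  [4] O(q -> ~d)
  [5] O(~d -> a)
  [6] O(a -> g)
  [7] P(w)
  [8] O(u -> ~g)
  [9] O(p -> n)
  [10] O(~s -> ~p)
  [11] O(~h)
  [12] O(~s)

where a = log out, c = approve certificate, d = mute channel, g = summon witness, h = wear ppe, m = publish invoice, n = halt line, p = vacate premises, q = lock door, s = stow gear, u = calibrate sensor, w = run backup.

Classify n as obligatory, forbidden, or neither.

Neither

Premise 9 is O(p -> n), but O(p) is not derivable from the premises, so it does not yield O(n).
No premise or chain of K-axiom applications forces O(n), and none forces O(~n). So n is neither obligatory nor forbidden under these norms.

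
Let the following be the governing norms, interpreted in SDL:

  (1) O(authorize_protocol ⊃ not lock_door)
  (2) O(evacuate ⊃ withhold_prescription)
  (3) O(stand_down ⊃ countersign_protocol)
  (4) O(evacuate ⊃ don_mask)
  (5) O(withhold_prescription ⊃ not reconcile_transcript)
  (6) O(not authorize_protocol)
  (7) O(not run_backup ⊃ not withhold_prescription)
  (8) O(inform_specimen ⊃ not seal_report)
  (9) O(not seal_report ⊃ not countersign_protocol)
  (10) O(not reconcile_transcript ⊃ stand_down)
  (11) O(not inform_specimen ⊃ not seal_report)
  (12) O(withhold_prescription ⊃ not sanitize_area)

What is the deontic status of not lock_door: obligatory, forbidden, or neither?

Neither

Premise 1 is O(authorize_protocol ⊃ not lock_door), but O(authorize_protocol) is not derivable from the premises, so it does not yield O(not lock_door).
No premise or chain of K-axiom applications forces O(not lock_door), and none forces O(lock_door). So not lock_door is neither obligatory nor forbidden under these norms.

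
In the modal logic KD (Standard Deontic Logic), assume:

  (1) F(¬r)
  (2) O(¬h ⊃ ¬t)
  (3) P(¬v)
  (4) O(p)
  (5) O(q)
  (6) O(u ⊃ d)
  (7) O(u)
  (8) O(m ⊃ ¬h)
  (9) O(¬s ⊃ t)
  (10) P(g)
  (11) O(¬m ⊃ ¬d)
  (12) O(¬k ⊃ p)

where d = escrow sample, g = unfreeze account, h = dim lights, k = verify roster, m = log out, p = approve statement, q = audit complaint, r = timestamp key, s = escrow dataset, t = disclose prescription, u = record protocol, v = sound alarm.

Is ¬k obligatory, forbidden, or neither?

Neither

Premise 12 is O(¬k ⊃ p); even if O(p) held, inferring O(¬k) would be affirming the consequent — invalid.
No premise or chain of K-axiom applications forces O(¬k), and none forces O(k). So ¬k is neither obligatory nor forbidden under these norms.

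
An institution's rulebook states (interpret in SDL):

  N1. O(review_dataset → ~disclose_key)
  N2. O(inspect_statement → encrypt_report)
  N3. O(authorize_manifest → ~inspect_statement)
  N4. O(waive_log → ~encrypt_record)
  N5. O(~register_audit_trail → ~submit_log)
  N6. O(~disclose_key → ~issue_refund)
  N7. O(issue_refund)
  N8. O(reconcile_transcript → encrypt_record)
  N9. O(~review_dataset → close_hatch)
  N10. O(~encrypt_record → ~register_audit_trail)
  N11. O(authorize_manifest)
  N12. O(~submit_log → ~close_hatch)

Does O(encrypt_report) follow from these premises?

No

Premise 2 is O(inspect_statement → encrypt_report), but O(inspect_statement) is not derivable from the premises, so it does not yield O(encrypt_report).
No other premise forces O(encrypt_report). An ideal world satisfying every premise can still have encrypt_report false, so O(encrypt_report) is not derivable.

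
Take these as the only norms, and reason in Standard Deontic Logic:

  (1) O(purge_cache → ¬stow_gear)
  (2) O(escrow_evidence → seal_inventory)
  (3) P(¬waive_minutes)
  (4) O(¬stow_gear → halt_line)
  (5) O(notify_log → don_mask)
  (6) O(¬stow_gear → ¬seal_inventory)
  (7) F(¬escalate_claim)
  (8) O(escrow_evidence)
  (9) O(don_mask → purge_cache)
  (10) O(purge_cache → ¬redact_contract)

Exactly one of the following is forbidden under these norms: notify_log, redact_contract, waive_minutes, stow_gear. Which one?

From premise 8 we have O(escrow_evidence).
With premise 2, O(escrow_evidence → seal_inventory), the K-axiom yields O(seal_inventory).
The contrapositive of premise 6 (O(¬stow_gear → ¬seal_inventory)) is O(seal_inventory → stow_gear), and O(seal_inventory) is already established, so O(stow_gear).
The contrapositive of premise 1 (O(purge_cache → ¬stow_gear)) is O(stow_gear → ¬purge_cache), and O(stow_gear) is already established, so O(¬purge_cache).
Premise 9 is O(don_mask → purge_cache); contrapositively O(¬purge_cache → ¬don_mask). Since O(¬purge_cache) holds, K gives O(¬don_mask).
Premise 5 is O(notify_log → don_mask); contrapositively O(¬don_mask → ¬notify_log). Since O(¬don_mask) holds, K gives O(¬notify_log).
So O(¬notify_log) holds, i.e. notify_log is forbidden. None of the other listed options is forbidden under the premises.

notify_log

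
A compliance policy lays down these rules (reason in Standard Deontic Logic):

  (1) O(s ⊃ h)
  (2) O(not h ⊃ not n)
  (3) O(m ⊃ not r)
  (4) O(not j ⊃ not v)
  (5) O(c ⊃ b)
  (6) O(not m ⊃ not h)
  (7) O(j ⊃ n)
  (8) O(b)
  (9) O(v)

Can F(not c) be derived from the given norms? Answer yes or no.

No

Premise 5 is O(c ⊃ b); even if O(b) held, inferring O(c) would be affirming the consequent — invalid.
No other premise forces O(c). An ideal world satisfying every premise can still have not c true, so F(not c) is not derivable.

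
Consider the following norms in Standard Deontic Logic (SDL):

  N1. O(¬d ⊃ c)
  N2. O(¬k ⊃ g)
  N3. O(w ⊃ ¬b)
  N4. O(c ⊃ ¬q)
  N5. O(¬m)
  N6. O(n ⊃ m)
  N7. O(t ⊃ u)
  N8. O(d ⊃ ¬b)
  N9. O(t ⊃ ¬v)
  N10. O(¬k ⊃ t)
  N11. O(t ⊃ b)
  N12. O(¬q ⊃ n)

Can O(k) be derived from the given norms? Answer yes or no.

Yes

Premise 5 states O(¬m) outright.
Premise 6, O(n ⊃ m), contraposes to O(¬m ⊃ ¬n); with O(¬m) we get O(¬n).
The contrapositive of premise 12 (O(¬q ⊃ n)) is O(¬n ⊃ q), and O(¬n) is already established, so O(q).
The contrapositive of premise 4 (O(c ⊃ ¬q)) is O(q ⊃ ¬c), and O(q) is already established, so O(¬c).
Premise 1, O(¬d ⊃ c), contraposes to O(¬c ⊃ d); with O(¬c) we get O(d).
Premise 8 is O(d ⊃ ¬b); since O(d), deontic closure gives O(¬b).
Premise 11 is O(t ⊃ b); contrapositively O(¬b ⊃ ¬t). Since O(¬b) holds, K gives O(¬t).
The contrapositive of premise 10 (O(¬k ⊃ t)) is O(¬t ⊃ k), and O(¬t) is already established, so O(k).
Premises 2, 3, 7, 9 do not contribute to this derivation.
So O(k) follows.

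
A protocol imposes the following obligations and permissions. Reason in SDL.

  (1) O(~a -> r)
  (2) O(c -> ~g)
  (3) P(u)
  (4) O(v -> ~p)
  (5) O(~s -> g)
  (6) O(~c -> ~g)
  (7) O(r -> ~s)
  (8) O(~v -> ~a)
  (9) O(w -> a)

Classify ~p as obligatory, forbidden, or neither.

By case analysis on c: premise 2 gives O(c -> ~g) and premise 6 gives O(~c -> ~g), so O(~g) either way.
Premise 5 is O(~s -> g); contrapositively O(~g -> s). Since O(~g) holds, K gives O(s).
Premise 7 is O(r -> ~s); contrapositively O(s -> ~r). Since O(s) holds, K gives O(~r).
The contrapositive of premise 1 (O(~a -> r)) is O(~r -> a), and O(~r) is already established, so O(a).
Premise 8 is O(~v -> ~a); contrapositively O(a -> v). Since O(a) holds, K gives O(v).
Applying K to premise 4 (O(v -> ~p)) and O(v) yields O(~p).
Premises 3, 9 do not contribute to this derivation.
Hence ~p is obligatory.

Obligatory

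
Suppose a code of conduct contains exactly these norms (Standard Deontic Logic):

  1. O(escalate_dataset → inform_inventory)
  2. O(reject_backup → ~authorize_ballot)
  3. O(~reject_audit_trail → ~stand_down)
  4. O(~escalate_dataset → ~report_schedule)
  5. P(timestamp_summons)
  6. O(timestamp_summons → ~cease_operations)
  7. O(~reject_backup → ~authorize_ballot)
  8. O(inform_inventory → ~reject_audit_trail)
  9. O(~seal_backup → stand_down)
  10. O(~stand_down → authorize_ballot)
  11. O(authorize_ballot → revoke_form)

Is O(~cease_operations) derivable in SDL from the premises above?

Premise 6 is O(timestamp_summons → ~cease_operations), but O(timestamp_summons) is not derivable from the premises (the permission P(timestamp_summons) asserts only ~O(~timestamp_summons), not O(timestamp_summons)), so it does not yield O(~cease_operations).
No other premise forces O(~cease_operations). An ideal world satisfying every premise can still have ~cease_operations false, so O(~cease_operations) is not derivable.

No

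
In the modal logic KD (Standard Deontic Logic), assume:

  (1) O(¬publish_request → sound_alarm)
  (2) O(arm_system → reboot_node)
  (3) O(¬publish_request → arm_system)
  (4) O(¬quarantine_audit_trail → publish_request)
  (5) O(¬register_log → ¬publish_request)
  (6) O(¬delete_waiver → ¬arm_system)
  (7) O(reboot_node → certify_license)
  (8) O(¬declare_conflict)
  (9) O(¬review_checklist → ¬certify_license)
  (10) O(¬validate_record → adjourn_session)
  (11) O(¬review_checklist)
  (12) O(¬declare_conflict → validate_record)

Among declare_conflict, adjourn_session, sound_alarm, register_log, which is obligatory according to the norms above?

Premise 11 states O(¬review_checklist) outright.
With premise 9, O(¬review_checklist → ¬certify_license), the K-axiom yields O(¬certify_license).
The contrapositive of premise 7 (O(reboot_node → certify_license)) is O(¬certify_license → ¬reboot_node), and O(¬certify_license) is already established, so O(¬reboot_node).
The contrapositive of premise 2 (O(arm_system → reboot_node)) is O(¬reboot_node → ¬arm_system), and O(¬reboot_node) is already established, so O(¬arm_system).
The contrapositive of premise 3 (O(¬publish_request → arm_system)) is O(¬arm_system → publish_request), and O(¬arm_system) is already established, so O(publish_request).
Premise 5 is O(¬register_log → ¬publish_request); contrapositively O(publish_request → register_log). Since O(publish_request) holds, K gives O(register_log).
So O(register_log) holds — register_log is obligatory. None of the other listed options is made obligatory by any chain of premises.

register_log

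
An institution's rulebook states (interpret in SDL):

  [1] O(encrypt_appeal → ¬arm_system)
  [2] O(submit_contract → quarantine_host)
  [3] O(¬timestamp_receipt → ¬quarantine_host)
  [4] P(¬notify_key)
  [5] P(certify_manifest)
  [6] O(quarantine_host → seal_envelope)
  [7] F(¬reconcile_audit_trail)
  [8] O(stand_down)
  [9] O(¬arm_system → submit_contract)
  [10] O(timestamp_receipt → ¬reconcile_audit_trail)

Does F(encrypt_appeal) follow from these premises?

Yes

Premise 7, F(¬reconcile_audit_trail), is equivalent to O(reconcile_audit_trail).
Premise 10, O(timestamp_receipt → ¬reconcile_audit_trail), contraposes to O(reconcile_audit_trail → ¬timestamp_receipt); with O(reconcile_audit_trail) we get O(¬timestamp_receipt).
With premise 3, O(¬timestamp_receipt → ¬quarantine_host), the K-axiom yields O(¬quarantine_host).
Premise 2 is O(submit_contract → quarantine_host); contrapositively O(¬quarantine_host → ¬submit_contract). Since O(¬quarantine_host) holds, K gives O(¬submit_contract).
Premise 9 is O(¬arm_system → submit_contract); contrapositively O(¬submit_contract → arm_system). Since O(¬submit_contract) holds, K gives O(arm_system).
Premise 1 is O(encrypt_appeal → ¬arm_system); contrapositively O(arm_system → ¬encrypt_appeal). Since O(arm_system) holds, K gives O(¬encrypt_appeal).
Premises 4, 5, 6, 8 do not contribute to this derivation.
So O(¬encrypt_appeal) holds, i.e. F(encrypt_appeal). The claim follows.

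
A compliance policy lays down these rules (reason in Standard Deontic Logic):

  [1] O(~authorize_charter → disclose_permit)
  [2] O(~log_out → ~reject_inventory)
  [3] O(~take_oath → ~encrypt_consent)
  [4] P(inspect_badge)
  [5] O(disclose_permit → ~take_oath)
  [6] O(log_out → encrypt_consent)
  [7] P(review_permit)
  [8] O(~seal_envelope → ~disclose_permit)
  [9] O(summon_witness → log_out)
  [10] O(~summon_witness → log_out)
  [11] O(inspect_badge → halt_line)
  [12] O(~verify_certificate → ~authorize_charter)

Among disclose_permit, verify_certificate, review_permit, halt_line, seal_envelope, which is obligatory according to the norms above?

Premises 9 and 10 cover both cases: O(summon_witness → log_out) and O(~summon_witness → log_out). Since summon_witness ∨ ~summon_witness is a tautology, O(log_out) follows.
From O(log_out) and premise 6, O(log_out → encrypt_consent), we obtain O(encrypt_consent).
The contrapositive of premise 3 (O(~take_oath → ~encrypt_consent)) is O(encrypt_consent → take_oath), and O(encrypt_consent) is already established, so O(take_oath).
Premise 5 is O(disclose_permit → ~take_oath); contrapositively O(take_oath → ~disclose_permit). Since O(take_oath) holds, K gives O(~disclose_permit).
Premise 1 is O(~authorize_charter → disclose_permit); contrapositively O(~disclose_permit → authorize_charter). Since O(~disclose_permit) holds, K gives O(authorize_charter).
Premise 12, O(~verify_certificate → ~authorize_charter), contraposes to O(authorize_charter → verify_certificate); with O(authorize_charter) we get O(verify_certificate).
So O(verify_certificate) holds — verify_certificate is obligatory. None of the other listed options is made obligatory by any chain of premises.

verify_certificate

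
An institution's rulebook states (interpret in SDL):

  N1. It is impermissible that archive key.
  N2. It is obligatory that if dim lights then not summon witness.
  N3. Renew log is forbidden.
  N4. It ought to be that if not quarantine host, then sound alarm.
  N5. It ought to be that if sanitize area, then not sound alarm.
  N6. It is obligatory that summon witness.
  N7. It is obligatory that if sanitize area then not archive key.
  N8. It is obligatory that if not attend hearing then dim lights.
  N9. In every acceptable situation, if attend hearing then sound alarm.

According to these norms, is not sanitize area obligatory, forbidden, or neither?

Obligatory

From premise 6 we have O(summon_witness).
Premise 2 is O(dim_lights → ¬summon_witness); contrapositively O(summon_witness → ¬dim_lights). Since O(summon_witness) holds, K gives O(¬dim_lights).
Premise 8 is O(¬attend_hearing → dim_lights); contrapositively O(¬dim_lights → attend_hearing). Since O(¬dim_lights) holds, K gives O(attend_hearing).
From O(attend_hearing) and premise 9, O(attend_hearing → sound_alarm), we obtain O(sound_alarm).
Premise 5, O(sanitize_area → ¬sound_alarm), contraposes to O(sound_alarm → ¬sanitize_area); with O(sound_alarm) we get O(¬sanitize_area).
Premises 1, 3, 4, 7 do not contribute to this derivation.
Hence ¬sanitize_area is obligatory.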